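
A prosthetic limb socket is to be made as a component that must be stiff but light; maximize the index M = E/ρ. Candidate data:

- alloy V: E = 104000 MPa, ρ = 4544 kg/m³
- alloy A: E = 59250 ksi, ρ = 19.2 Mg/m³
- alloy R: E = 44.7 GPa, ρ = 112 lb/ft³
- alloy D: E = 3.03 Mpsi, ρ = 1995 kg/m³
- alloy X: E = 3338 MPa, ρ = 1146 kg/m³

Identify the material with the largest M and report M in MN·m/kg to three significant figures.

alloy R, M = 24.9 MN·m/kg

In SI units:
  alloy V: E = 104.0 GPa, ρ = 4544 kg/m³
  alloy A: E = 408.5 GPa, ρ = 19200 kg/m³
  alloy R: E = 44.70 GPa, ρ = 1794 kg/m³
  alloy D: E = 20.89 GPa, ρ = 1995 kg/m³
  alloy X: E = 3.338 GPa, ρ = 1146 kg/m³
  alloy R: M = 24.9 MN·m/kg
  alloy V: M = 22.9 MN·m/kg
  alloy A: M = 21.3 MN·m/kg
  alloy D: M = 10.5 MN·m/kg
  alloy X: M = 2.91 MN·m/kg
The maximum is for alloy R.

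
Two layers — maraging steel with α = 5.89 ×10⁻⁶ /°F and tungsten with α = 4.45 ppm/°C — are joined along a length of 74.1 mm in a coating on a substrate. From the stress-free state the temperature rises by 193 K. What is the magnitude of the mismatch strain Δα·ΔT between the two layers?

maraging steel: α = 5.89×10⁻⁶/°F × 9/5 = 10.6×10⁻⁶/K.
Δα = |10.6 − 4.45|×10⁻⁶/K = 6.15×10⁻⁶/K.
Mismatch strain = Δα·ΔT = 6.15×10⁻⁶ × 193.0 = 1.19×10⁻³.

1.19×10⁻³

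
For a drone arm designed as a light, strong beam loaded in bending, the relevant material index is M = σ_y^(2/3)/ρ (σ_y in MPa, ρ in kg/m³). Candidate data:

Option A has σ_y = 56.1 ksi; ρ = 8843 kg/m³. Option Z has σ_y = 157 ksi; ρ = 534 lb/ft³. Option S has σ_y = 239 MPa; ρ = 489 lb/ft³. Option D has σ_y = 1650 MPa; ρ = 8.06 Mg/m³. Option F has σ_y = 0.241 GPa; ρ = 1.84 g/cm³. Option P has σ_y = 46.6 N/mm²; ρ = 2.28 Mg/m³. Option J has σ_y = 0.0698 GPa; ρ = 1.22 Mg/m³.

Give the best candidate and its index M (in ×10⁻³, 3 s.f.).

option F, M = 21.0×10⁻³

Convert each candidate to consistent units, then evaluate M:
  option A: σ_y = 386.8 MPa, ρ = 8843 kg/m³
  option Z: σ_y = 1082 MPa, ρ = 8554 kg/m³
  option S: σ_y = 239.0 MPa, ρ = 7833 kg/m³
  option D: σ_y = 1650 MPa, ρ = 8060 kg/m³
  option F: σ_y = 241.0 MPa, ρ = 1840 kg/m³
  option P: σ_y = 46.60 MPa, ρ = 2280 kg/m³
  option J: σ_y = 69.80 MPa, ρ = 1220 kg/m³
  option F: M = 21.0×10⁻³
  option D: M = 17.3×10⁻³
  option J: M = 13.9×10⁻³
  option Z: M = 12.3×10⁻³
  option A: M = 6.00×10⁻³
  option P: M = 5.68×10⁻³
  option S: M = 4.92×10⁻³
Highest index: option F.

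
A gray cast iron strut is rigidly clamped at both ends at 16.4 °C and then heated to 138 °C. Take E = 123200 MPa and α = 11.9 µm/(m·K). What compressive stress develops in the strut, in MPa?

178 MPa

E = 123200 MPa = 123.2 GPa.
ΔT = 121.6 K. Constrained thermal stress σ = E·α·ΔT = 123.2×10³ MPa × 11.9×10⁻⁶ × 121.6 = 178 MPa (compressive).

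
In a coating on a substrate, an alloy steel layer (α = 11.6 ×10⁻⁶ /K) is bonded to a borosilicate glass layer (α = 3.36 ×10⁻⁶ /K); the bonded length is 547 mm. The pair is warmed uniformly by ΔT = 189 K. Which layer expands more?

α(alloy steel) = 11.6×10⁻⁶/K vs α(borosilicate glass) = 3.36×10⁻⁶/K.
Higher α expands more for the same ΔT: alloy steel.

alloy steel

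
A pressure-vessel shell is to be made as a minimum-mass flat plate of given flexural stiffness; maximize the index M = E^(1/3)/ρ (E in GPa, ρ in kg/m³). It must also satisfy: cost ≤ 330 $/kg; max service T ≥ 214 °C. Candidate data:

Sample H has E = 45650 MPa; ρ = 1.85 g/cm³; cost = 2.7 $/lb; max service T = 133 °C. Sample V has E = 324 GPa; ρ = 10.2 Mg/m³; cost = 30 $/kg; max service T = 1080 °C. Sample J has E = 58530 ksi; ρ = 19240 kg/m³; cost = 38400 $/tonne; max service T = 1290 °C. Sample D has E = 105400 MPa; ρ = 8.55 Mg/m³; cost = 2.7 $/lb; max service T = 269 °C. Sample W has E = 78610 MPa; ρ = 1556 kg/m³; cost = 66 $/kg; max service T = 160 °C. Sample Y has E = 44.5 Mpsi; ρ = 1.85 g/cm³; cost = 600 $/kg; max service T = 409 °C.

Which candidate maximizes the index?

Screen on constraints: cost ≤ 330 $/kg; max service T ≥ 214 °C. Survivors: sample V, sample J, sample D.
Convert each candidate to consistent units, then evaluate M:
  sample V: E = 324.0 GPa, ρ = 10200 kg/m³
  sample J: E = 403.6 GPa, ρ = 19240 kg/m³
  sample D: E = 105.4 GPa, ρ = 8550 kg/m³
  sample V: M = 0.673×10⁻³
  sample D: M = 0.552×10⁻³
  sample J: M = 0.384×10⁻³
The maximum is for sample V.

sample V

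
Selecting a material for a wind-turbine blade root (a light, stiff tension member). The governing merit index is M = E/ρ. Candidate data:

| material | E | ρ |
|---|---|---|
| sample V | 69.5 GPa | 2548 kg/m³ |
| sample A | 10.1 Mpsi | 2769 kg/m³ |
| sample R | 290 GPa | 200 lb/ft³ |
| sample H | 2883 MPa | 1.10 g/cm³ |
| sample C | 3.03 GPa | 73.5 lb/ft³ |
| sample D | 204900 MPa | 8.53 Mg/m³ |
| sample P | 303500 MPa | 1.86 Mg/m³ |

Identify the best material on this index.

After converting to SI:
  sample V: E = 69.50 GPa, ρ = 2548 kg/m³
  sample A: E = 69.64 GPa, ρ = 2769 kg/m³
  sample R: E = 290.0 GPa, ρ = 3204 kg/m³
  sample H: E = 2.883 GPa, ρ = 1100 kg/m³
  sample C: E = 3.030 GPa, ρ = 1177 kg/m³
  sample D: E = 204.9 GPa, ρ = 8530 kg/m³
  sample P: E = 303.5 GPa, ρ = 1860 kg/m³
  sample P: M = 163 MN·m/kg
  sample R: M = 90.5 MN·m/kg
  sample V: M = 27.3 MN·m/kg
  sample A: M = 25.1 MN·m/kg
  sample D: M = 24.0 MN·m/kg
  sample H: M = 2.62 MN·m/kg
  sample C: M = 2.57 MN·m/kg
Sample P has the largest M.

sample P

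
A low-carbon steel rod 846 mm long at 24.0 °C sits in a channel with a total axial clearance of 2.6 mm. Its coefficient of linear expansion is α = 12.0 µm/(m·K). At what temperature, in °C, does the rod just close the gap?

280 °C

α·L₀·ΔT = 2.6 mm ⇒ ΔT = 2.6 / (12.0×10⁻⁶ × 846.0) = 256.1 K.
T = 24.0 + 256.1 = 280.1 °C.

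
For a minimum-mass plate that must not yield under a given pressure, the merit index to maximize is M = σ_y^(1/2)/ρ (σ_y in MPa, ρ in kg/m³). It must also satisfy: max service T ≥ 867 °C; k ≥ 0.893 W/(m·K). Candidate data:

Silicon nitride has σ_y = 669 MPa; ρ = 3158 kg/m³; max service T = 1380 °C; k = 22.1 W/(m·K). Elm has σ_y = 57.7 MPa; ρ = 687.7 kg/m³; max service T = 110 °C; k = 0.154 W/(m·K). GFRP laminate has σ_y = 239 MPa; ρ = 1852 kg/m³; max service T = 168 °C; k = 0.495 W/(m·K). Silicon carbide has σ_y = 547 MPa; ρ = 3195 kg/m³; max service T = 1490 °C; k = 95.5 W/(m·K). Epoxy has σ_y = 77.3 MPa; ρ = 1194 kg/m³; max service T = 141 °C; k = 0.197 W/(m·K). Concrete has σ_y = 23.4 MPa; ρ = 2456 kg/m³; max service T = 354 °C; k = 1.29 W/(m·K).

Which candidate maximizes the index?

silicon nitride

Screen on constraints: max service T ≥ 867 °C; k ≥ 0.893 W/(m·K). Survivors: silicon nitride, silicon carbide.
Per-candidate index values:
  silicon nitride: M = 8.19×10⁻³
  silicon carbide: M = 7.32×10⁻³
The maximum is for silicon nitride.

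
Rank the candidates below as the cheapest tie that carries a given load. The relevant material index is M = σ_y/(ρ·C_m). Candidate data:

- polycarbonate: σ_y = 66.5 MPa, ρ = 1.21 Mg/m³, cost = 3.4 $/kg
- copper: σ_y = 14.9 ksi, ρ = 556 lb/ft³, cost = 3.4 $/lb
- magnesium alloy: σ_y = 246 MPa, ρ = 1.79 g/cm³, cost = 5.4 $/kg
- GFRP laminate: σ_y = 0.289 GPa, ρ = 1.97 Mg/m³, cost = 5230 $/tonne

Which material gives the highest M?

In SI units:
  polycarbonate: σ_y = 66.50 MPa, ρ = 1210 kg/m³, cost = 3.400 $/kg
  copper: σ_y = 102.7 MPa, ρ = 8906 kg/m³, cost = 7.496 $/kg
  magnesium alloy: σ_y = 246.0 MPa, ρ = 1790 kg/m³, cost = 5.400 $/kg
  GFRP laminate: σ_y = 289.0 MPa, ρ = 1970 kg/m³, cost = 5.230 $/kg
  GFRP laminate: M = 28.0 kN·m per $
  magnesium alloy: M = 25.5 kN·m per $
  polycarbonate: M = 16.2 kN·m per $
  copper: M = 1.54 kN·m per $
GFRP laminate has the largest M.

GFRP laminate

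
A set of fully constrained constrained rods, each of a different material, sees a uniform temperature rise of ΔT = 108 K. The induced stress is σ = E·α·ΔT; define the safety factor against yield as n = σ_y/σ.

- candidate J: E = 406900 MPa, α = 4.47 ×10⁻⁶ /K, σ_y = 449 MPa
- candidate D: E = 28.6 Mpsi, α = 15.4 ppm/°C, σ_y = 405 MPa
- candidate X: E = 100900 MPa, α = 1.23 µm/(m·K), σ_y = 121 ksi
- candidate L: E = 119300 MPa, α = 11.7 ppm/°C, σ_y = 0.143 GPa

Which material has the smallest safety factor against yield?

Converting E to GPa, α to ×10⁻⁶/K, σ_y to MPa, then σ and n for each:
  candidate J: E = 406.9, α = 4.47, σ_y = 449.0 → σ = 196 MPa, n = 2.29
  candidate D: E = 197.2, α = 15.4, σ_y = 405.0 → σ = 328 MPa, n = 1.23
  candidate X: E = 100.9, α = 1.23, σ_y = 834.3 → σ = 13.4 MPa, n = 62.2
  candidate L: E = 119.3, α = 11.7, σ_y = 143.0 → σ = 151 MPa, n = 0.949
The minimum is candidate L at n = 0.949.

candidate L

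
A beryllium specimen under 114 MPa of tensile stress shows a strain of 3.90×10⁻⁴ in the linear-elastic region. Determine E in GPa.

E = σ/ε = 114 MPa / 3.90×10⁻⁴ = 292300 MPa = 292 GPa.

292 GPa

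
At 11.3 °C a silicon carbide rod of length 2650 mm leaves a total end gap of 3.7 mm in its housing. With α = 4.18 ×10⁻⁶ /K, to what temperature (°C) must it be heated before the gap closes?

α·L₀·ΔT = 3.7 mm ⇒ ΔT = 3.7 / (4.18×10⁻⁶ × 2650.0) = 334.0 K.
T = 11.3 + 334.0 = 345.3 °C.

345 °C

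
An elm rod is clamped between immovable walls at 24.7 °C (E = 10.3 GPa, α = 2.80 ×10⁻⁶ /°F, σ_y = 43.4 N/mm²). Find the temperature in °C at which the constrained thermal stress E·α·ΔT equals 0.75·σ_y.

652 °C

α = 2.80×10⁻⁶/°F × 9/5 = 5.04×10⁻⁶/K.
σ_y = 43.4 N/mm² = 43.40 MPa.
E·α·ΔT = 32.55 MPa ⇒ ΔT = 32.55 / (10.30×10³ × 5.04×10⁻⁶) = 627.0 K.
T = 24.7 + 627.0 = 651.7 °C.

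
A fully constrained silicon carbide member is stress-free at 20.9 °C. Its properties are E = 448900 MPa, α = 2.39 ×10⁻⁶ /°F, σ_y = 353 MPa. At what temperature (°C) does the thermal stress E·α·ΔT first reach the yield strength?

E = 448900 MPa = 448.9 GPa.
α = 2.39×10⁻⁶/°F × 9/5 = 4.30×10⁻⁶/K.
E·α·ΔT = 353.0 MPa ⇒ ΔT = 353.0 / (448.9×10³ × 4.30×10⁻⁶) = 182.8 K.
T = 20.9 + 182.8 = 203.7 °C.

204 °C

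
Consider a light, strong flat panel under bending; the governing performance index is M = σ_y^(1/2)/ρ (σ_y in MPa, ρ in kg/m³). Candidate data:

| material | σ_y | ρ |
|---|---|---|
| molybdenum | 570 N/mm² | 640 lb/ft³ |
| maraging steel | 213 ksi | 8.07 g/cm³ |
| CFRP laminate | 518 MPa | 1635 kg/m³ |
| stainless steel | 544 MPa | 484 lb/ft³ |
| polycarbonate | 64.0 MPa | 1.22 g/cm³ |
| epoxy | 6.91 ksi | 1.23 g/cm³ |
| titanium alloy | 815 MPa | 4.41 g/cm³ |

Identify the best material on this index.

CFRP laminate

In SI units:
  molybdenum: σ_y = 570.0 MPa, ρ = 10250 kg/m³
  maraging steel: σ_y = 1469 MPa, ρ = 8070 kg/m³
  CFRP laminate: σ_y = 518.0 MPa, ρ = 1635 kg/m³
  stainless steel: σ_y = 544.0 MPa, ρ = 7753 kg/m³
  polycarbonate: σ_y = 64.00 MPa, ρ = 1220 kg/m³
  epoxy: σ_y = 47.64 MPa, ρ = 1230 kg/m³
  titanium alloy: σ_y = 815.0 MPa, ρ = 4410 kg/m³
  CFRP laminate: M = 13.9×10⁻³
  polycarbonate: M = 6.56×10⁻³
  titanium alloy: M = 6.47×10⁻³
  epoxy: M = 5.61×10⁻³
  maraging steel: M = 4.75×10⁻³
  stainless steel: M = 3.01×10⁻³
  molybdenum: M = 2.33×10⁻³
Highest index: CFRP laminate.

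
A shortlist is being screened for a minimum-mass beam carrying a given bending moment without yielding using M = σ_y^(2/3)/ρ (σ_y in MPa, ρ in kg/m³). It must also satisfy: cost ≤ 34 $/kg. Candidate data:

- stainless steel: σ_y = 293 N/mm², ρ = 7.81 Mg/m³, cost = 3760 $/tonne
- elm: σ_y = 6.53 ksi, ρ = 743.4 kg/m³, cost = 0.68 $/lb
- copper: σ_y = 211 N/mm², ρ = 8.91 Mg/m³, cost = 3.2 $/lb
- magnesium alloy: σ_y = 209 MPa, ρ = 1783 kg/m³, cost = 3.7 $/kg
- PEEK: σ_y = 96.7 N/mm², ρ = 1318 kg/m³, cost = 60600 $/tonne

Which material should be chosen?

magnesium alloy

Screen on constraints: cost ≤ 34 $/kg. Survivors: stainless steel, elm, copper, magnesium alloy.
Convert each candidate to consistent units, then evaluate M:
  stainless steel: σ_y = 293.0 MPa, ρ = 7810 kg/m³
  elm: σ_y = 45.02 MPa, ρ = 743.4 kg/m³
  copper: σ_y = 211.0 MPa, ρ = 8910 kg/m³
  magnesium alloy: σ_y = 209.0 MPa, ρ = 1783 kg/m³
  magnesium alloy: M = 19.8×10⁻³
  elm: M = 17.0×10⁻³
  stainless steel: M = 5.65×10⁻³
  copper: M = 3.98×10⁻³
Magnesium alloy ranks first.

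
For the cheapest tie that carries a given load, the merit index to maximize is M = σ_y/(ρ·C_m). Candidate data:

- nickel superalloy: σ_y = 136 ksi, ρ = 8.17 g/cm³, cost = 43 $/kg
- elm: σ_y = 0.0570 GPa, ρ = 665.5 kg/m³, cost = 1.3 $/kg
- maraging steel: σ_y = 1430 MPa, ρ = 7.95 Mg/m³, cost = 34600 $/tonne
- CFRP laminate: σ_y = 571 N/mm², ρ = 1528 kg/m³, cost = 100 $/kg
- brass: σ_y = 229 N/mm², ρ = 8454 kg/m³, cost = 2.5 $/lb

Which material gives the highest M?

In SI units:
  nickel superalloy: σ_y = 937.7 MPa, ρ = 8170 kg/m³, cost = 43.00 $/kg
  elm: σ_y = 57.00 MPa, ρ = 665.5 kg/m³, cost = 1.300 $/kg
  maraging steel: σ_y = 1430 MPa, ρ = 7950 kg/m³, cost = 34.60 $/kg
  CFRP laminate: σ_y = 571.0 MPa, ρ = 1528 kg/m³, cost = 100.0 $/kg
  brass: σ_y = 229.0 MPa, ρ = 8454 kg/m³, cost = 5.511 $/kg
  elm: M = 65.9 kN·m per $
  maraging steel: M = 5.20 kN·m per $
  brass: M = 4.91 kN·m per $
  CFRP laminate: M = 3.74 kN·m per $
  nickel superalloy: M = 2.67 kN·m per $
Highest index: elm.

elm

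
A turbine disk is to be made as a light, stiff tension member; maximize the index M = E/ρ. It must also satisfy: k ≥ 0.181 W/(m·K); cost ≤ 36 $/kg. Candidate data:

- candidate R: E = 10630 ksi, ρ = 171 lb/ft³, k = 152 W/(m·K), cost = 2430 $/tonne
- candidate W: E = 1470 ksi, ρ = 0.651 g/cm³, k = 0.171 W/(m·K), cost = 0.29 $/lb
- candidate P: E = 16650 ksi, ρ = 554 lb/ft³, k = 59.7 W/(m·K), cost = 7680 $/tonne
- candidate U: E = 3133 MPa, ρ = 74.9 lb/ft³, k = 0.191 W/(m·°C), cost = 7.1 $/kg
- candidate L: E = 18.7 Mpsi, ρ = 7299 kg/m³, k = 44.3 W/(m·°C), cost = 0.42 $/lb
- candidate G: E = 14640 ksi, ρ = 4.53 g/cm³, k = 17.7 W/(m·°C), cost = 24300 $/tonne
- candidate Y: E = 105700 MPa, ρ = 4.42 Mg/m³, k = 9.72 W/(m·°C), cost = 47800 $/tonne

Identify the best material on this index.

Screen on constraints: k ≥ 0.181 W/(m·K); cost ≤ 36 $/kg. Survivors: candidate R, candidate P, candidate U, candidate L, candidate G.
Convert each candidate to consistent units, then evaluate M:
  candidate R: E = 73.29 GPa, ρ = 2739 kg/m³
  candidate P: E = 114.8 GPa, ρ = 8874 kg/m³
  candidate U: E = 3.133 GPa, ρ = 1200 kg/m³
  candidate L: E = 128.9 GPa, ρ = 7299 kg/m³
  candidate G: E = 100.9 GPa, ρ = 4530 kg/m³
  candidate R: M = 26.8 MN·m/kg
  candidate G: M = 22.3 MN·m/kg
  candidate L: M = 17.7 MN·m/kg
  candidate P: M = 12.9 MN·m/kg
  candidate U: M = 2.61 MN·m/kg
Candidate R ranks first.

candidate R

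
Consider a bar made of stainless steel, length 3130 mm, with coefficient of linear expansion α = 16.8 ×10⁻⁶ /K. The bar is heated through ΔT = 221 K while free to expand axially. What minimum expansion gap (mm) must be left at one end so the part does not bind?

ΔL = α·L₀·ΔT = 16.8×10⁻⁶ × 3130 mm × 221.0 K = 11.6 mm.

11.6 mm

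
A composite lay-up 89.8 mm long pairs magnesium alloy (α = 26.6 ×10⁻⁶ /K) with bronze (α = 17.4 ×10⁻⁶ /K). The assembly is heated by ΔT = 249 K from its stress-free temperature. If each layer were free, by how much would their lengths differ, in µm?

206 µm

Δα = |26.6 − 17.4|×10⁻⁶/K = 9.20×10⁻⁶/K.
ΔL_mismatch = Δα·L·ΔT = 9.20×10⁻⁶ × 89.8 mm × 249.0 K = 206 µm.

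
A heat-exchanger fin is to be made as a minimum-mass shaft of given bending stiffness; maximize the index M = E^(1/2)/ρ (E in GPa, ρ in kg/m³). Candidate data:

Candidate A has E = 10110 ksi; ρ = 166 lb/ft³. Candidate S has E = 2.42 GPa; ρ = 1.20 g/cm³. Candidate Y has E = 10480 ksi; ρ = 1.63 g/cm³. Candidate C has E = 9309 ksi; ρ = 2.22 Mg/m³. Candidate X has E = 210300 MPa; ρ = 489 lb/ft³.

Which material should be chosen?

After converting to SI:
  candidate A: E = 69.71 GPa, ρ = 2659 kg/m³
  candidate S: E = 2.420 GPa, ρ = 1200 kg/m³
  candidate Y: E = 72.26 GPa, ρ = 1630 kg/m³
  candidate C: E = 64.18 GPa, ρ = 2220 kg/m³
  candidate X: E = 210.3 GPa, ρ = 7833 kg/m³
  candidate Y: M = 5.21×10⁻³
  candidate C: M = 3.61×10⁻³
  candidate A: M = 3.14×10⁻³
  candidate X: M = 1.85×10⁻³
  candidate S: M = 1.30×10⁻³
Candidate Y ranks first.

candidate Y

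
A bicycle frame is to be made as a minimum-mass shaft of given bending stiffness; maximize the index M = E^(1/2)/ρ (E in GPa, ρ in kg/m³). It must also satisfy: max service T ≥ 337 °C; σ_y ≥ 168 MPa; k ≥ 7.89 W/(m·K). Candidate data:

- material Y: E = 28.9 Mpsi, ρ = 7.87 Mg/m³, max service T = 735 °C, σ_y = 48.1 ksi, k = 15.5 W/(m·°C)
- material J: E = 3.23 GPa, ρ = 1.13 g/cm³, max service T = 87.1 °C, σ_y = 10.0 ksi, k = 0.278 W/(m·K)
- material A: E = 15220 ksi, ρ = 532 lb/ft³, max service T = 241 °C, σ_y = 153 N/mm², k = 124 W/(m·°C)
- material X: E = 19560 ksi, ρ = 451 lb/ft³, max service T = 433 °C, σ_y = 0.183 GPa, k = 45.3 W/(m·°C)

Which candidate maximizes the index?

material Y

Screen on constraints: max service T ≥ 337 °C; σ_y ≥ 168 MPa; k ≥ 7.89 W/(m·K). Survivors: material Y, material X.
Convert each candidate to consistent units, then evaluate M:
  material Y: E = 199.3 GPa, ρ = 7870 kg/m³
  material X: E = 134.9 GPa, ρ = 7224 kg/m³
  material Y: M = 1.79×10⁻³
  material X: M = 1.61×10⁻³
Material Y has the largest M.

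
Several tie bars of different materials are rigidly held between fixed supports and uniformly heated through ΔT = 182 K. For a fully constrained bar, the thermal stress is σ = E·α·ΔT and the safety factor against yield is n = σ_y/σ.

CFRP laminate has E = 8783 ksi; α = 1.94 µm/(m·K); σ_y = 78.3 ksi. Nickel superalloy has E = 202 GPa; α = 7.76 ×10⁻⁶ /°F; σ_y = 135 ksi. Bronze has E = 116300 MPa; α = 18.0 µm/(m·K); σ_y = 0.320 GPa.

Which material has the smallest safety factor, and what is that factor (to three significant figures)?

bronze, n = 0.840

With everything in SI (GPa, ×10⁻⁶/K, MPa):
  CFRP laminate: E = 60.56, α = 1.94, σ_y = 539.9 → σ = 21.4 MPa, n = 25.2
  nickel superalloy: E = 202.0, α = 14.0, σ_y = 930.8 → σ = 514 MPa, n = 1.81
  bronze: E = 116.3, α = 18.0, σ_y = 320.0 → σ = 381 MPa, n = 0.840
Smallest n: bronze with n = 0.840.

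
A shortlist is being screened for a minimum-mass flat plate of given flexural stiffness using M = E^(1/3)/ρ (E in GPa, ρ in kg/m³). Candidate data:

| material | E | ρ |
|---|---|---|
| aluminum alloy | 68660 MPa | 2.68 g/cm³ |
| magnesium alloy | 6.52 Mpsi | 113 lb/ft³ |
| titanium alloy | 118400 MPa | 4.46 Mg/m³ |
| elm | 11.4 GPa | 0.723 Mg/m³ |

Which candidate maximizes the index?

elm

Normalizing units and computing the index:
  aluminum alloy: E = 68.66 GPa, ρ = 2680 kg/m³
  magnesium alloy: E = 44.95 GPa, ρ = 1810 kg/m³
  titanium alloy: E = 118.4 GPa, ρ = 4460 kg/m³
  elm: E = 11.40 GPa, ρ = 723.0 kg/m³
  elm: M = 3.11×10⁻³
  magnesium alloy: M = 1.96×10⁻³
  aluminum alloy: M = 1.53×10⁻³
  titanium alloy: M = 1.10×10⁻³
The maximum is for elm.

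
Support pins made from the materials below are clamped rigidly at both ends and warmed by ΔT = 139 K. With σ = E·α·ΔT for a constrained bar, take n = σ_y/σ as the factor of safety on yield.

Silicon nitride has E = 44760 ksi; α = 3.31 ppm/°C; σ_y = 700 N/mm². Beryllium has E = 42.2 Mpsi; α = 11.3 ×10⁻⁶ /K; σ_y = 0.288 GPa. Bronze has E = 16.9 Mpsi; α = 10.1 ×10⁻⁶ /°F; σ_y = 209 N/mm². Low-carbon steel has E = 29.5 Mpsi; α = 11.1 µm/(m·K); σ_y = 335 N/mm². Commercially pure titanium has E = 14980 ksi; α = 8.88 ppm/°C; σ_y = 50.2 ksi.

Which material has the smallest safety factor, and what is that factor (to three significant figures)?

beryllium, n = 0.630

Converting E to GPa, α to ×10⁻⁶/K, σ_y to MPa, then σ and n for each:
  silicon nitride: E = 308.6, α = 3.31, σ_y = 700.0 → σ = 142 MPa, n = 4.93
  beryllium: E = 291.0, α = 11.3, σ_y = 288.0 → σ = 457 MPa, n = 0.630
  bronze: E = 116.5, α = 18.2, σ_y = 209.0 → σ = 294 MPa, n = 0.710
  low-carbon steel: E = 203.4, α = 11.1, σ_y = 335.0 → σ = 314 MPa, n = 1.07
  commercially pure titanium: E = 103.3, α = 8.88, σ_y = 346.1 → σ = 127 MPa, n = 2.71
The minimum is beryllium at n = 0.630.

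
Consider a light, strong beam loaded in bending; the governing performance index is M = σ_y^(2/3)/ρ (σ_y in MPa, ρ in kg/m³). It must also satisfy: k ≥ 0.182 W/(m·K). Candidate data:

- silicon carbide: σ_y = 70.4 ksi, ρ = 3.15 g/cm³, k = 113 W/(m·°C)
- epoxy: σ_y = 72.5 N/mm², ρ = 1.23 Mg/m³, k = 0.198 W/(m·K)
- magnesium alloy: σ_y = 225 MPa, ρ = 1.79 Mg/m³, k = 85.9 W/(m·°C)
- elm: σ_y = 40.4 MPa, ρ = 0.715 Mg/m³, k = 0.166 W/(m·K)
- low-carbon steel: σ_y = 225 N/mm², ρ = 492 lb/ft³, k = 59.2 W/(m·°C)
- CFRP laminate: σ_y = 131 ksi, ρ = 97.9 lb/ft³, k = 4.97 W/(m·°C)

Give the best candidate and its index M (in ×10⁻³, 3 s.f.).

CFRP laminate, M = 59.6×10⁻³

Screen on constraints: k ≥ 0.182 W/(m·K). Survivors: silicon carbide, epoxy, magnesium alloy, low-carbon steel, CFRP laminate.
In SI units:
  silicon carbide: σ_y = 485.4 MPa, ρ = 3150 kg/m³
  epoxy: σ_y = 72.50 MPa, ρ = 1230 kg/m³
  magnesium alloy: σ_y = 225.0 MPa, ρ = 1790 kg/m³
  low-carbon steel: σ_y = 225.0 MPa, ρ = 7881 kg/m³
  CFRP laminate: σ_y = 903.2 MPa, ρ = 1568 kg/m³
  CFRP laminate: M = 59.6×10⁻³
  magnesium alloy: M = 20.7×10⁻³
  silicon carbide: M = 19.6×10⁻³
  epoxy: M = 14.1×10⁻³
  low-carbon steel: M = 4.69×10⁻³
CFRP laminate ranks first.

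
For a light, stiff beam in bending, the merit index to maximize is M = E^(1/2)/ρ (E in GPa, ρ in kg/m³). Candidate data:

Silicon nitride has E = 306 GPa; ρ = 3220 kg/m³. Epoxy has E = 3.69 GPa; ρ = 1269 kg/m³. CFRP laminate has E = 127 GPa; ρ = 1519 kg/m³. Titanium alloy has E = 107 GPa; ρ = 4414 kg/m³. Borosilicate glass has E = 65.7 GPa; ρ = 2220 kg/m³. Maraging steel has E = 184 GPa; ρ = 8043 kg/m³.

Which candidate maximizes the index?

CFRP laminate

Per-candidate index values:
  CFRP laminate: M = 7.42×10⁻³
  silicon nitride: M = 5.43×10⁻³
  borosilicate glass: M = 3.65×10⁻³
  titanium alloy: M = 2.34×10⁻³
  maraging steel: M = 1.69×10⁻³
  epoxy: M = 1.51×10⁻³
CFRP laminate has the largest M.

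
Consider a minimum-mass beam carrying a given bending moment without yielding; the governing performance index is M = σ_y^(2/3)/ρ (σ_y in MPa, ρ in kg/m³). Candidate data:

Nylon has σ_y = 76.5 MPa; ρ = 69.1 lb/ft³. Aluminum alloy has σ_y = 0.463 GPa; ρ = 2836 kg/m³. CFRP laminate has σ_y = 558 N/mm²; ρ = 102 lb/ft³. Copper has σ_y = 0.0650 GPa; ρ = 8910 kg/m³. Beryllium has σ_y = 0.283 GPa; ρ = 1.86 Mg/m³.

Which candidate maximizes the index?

Normalizing units and computing the index:
  nylon: σ_y = 76.50 MPa, ρ = 1107 kg/m³
  aluminum alloy: σ_y = 463.0 MPa, ρ = 2836 kg/m³
  CFRP laminate: σ_y = 558.0 MPa, ρ = 1634 kg/m³
  copper: σ_y = 65.00 MPa, ρ = 8910 kg/m³
  beryllium: σ_y = 283.0 MPa, ρ = 1860 kg/m³
  CFRP laminate: M = 41.5×10⁻³
  beryllium: M = 23.2×10⁻³
  aluminum alloy: M = 21.1×10⁻³
  nylon: M = 16.3×10⁻³
  copper: M = 1.81×10⁻³
The maximum is for CFRP laminate.

CFRP laminate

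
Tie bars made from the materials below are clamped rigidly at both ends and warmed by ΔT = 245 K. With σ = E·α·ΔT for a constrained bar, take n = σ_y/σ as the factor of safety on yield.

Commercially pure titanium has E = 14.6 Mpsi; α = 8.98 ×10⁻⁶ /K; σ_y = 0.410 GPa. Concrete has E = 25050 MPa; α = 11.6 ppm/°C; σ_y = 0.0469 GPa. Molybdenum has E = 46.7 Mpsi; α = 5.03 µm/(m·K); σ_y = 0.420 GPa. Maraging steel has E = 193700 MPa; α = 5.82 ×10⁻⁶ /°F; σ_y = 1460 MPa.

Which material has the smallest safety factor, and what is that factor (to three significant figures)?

Per material, after unit conversion:
  commercially pure titanium: E = 100.7, α = 8.98, σ_y = 410.0 → σ = 221 MPa, n = 1.85
  concrete: E = 25.05, α = 11.6, σ_y = 46.90 → σ = 71.2 MPa, n = 0.659
  molybdenum: E = 322.0, α = 5.03, σ_y = 420.0 → σ = 397 MPa, n = 1.06
  maraging steel: E = 193.7, α = 10.5, σ_y = 1460 → σ = 497 MPa, n = 2.94
Concrete has the lowest safety factor, n = 0.659.

concrete, n = 0.659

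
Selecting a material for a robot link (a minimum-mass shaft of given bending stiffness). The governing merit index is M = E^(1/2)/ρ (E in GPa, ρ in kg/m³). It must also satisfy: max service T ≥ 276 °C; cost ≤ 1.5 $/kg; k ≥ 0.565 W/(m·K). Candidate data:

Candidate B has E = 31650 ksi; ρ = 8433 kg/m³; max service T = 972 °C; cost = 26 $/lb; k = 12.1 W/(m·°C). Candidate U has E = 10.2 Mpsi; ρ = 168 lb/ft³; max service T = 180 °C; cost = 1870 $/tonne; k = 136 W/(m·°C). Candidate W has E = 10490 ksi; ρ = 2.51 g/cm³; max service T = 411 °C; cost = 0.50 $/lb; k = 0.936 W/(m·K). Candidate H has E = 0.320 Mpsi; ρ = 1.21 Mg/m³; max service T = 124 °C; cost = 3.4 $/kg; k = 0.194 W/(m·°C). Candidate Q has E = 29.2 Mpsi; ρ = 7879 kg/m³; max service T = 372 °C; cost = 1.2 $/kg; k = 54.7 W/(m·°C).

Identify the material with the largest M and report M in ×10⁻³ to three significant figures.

Screen on constraints: max service T ≥ 276 °C; cost ≤ 1.5 $/kg; k ≥ 0.565 W/(m·K). Survivors: candidate W, candidate Q.
Convert each candidate to consistent units, then evaluate M:
  candidate W: E = 72.33 GPa, ρ = 2510 kg/m³
  candidate Q: E = 201.3 GPa, ρ = 7879 kg/m³
  candidate W: M = 3.39×10⁻³
  candidate Q: M = 1.80×10⁻³
Candidate W has the largest M.

candidate W, M = 3.39×10⁻³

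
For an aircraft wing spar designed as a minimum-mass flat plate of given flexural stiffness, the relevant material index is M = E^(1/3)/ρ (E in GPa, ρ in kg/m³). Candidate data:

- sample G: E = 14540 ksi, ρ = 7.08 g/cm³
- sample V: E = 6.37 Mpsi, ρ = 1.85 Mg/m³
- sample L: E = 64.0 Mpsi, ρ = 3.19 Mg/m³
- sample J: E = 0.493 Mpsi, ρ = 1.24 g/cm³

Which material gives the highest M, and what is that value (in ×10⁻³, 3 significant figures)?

Convert each candidate to consistent units, then evaluate M:
  sample G: E = 100.2 GPa, ρ = 7080 kg/m³
  sample V: E = 43.92 GPa, ρ = 1850 kg/m³
  sample L: E = 441.3 GPa, ρ = 3190 kg/m³
  sample J: E = 3.399 GPa, ρ = 1240 kg/m³
  sample L: M = 2.39×10⁻³
  sample V: M = 1.91×10⁻³
  sample J: M = 1.21×10⁻³
  sample G: M = 0.656×10⁻³
Sample L ranks first.

sample L, M = 2.39×10⁻³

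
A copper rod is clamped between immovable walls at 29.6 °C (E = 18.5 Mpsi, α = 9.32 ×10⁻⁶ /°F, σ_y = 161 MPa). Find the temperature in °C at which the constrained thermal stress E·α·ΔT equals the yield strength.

105 °C

E = 18.5 Mpsi = 127.6 GPa.
α = 9.32×10⁻⁶/°F × 9/5 = 16.8×10⁻⁶/K.
E·α·ΔT = 161.0 MPa ⇒ ΔT = 161.0 / (127.6×10³ × 16.8×10⁻⁶) = 75.24 K.
T = 29.6 + 75.24 = 104.8 °C.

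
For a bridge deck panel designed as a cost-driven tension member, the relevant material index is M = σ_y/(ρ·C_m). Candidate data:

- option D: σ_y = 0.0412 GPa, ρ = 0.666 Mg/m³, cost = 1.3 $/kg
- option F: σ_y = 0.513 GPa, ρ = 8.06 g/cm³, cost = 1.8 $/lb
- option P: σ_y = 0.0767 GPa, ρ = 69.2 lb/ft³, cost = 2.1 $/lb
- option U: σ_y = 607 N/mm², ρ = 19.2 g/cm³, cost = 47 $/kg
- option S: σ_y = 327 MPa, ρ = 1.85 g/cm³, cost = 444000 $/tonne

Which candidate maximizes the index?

After converting to SI:
  option D: σ_y = 41.20 MPa, ρ = 666.0 kg/m³, cost = 1.300 $/kg
  option F: σ_y = 513.0 MPa, ρ = 8060 kg/m³, cost = 3.968 $/kg
  option P: σ_y = 76.70 MPa, ρ = 1108 kg/m³, cost = 4.630 $/kg
  option U: σ_y = 607.0 MPa, ρ = 19200 kg/m³, cost = 47.00 $/kg
  option S: σ_y = 327.0 MPa, ρ = 1850 kg/m³, cost = 444.0 $/kg
  option D: M = 47.6 kN·m per $
  option F: M = 16.0 kN·m per $
  option P: M = 14.9 kN·m per $
  option U: M = 0.673 kN·m per $
  option S: M = 0.398 kN·m per $
The maximum is for option D.

option D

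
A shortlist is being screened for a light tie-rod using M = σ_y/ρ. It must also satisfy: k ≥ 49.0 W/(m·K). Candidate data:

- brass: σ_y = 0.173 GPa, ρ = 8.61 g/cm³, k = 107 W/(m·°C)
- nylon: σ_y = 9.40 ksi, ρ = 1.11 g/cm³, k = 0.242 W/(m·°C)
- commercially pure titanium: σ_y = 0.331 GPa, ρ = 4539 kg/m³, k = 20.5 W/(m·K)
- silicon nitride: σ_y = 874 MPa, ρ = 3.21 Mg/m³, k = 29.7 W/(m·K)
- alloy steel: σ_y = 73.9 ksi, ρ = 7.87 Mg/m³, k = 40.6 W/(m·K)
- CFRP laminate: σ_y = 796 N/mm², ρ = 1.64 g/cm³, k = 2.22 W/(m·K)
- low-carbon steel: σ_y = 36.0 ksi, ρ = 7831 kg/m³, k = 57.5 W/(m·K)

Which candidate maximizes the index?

low-carbon steel

Screen on constraints: k ≥ 49.0 W/(m·K). Survivors: brass, low-carbon steel.
After converting to SI:
  brass: σ_y = 173.0 MPa, ρ = 8610 kg/m³
  low-carbon steel: σ_y = 248.2 MPa, ρ = 7831 kg/m³
  low-carbon steel: M = 31.7 kN·m/kg
  brass: M = 20.1 kN·m/kg
The maximum is for low-carbon steel.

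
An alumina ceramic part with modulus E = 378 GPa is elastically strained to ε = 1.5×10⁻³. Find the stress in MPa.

σ = E·ε = 378000 MPa × 1.5×10⁻³ = 567 MPa.

567 MPa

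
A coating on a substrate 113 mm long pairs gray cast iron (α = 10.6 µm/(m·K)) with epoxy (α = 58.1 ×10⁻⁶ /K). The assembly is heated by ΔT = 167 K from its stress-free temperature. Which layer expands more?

α(gray cast iron) = 10.6×10⁻⁶/K vs α(epoxy) = 58.1×10⁻⁶/K.
Higher α expands more for the same ΔT: epoxy.

epoxy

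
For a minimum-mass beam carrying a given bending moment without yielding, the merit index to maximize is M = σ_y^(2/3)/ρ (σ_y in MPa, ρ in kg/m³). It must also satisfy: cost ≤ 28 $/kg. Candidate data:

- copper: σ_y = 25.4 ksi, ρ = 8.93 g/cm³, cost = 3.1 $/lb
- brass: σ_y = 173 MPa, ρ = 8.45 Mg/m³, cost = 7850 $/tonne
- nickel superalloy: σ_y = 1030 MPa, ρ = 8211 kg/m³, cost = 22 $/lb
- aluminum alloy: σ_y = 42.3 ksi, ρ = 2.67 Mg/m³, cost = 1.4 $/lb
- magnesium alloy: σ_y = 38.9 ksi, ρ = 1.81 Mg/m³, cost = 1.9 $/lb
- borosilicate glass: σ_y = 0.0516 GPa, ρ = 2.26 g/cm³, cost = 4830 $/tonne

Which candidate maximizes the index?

magnesium alloy

Screen on constraints: cost ≤ 28 $/kg. Survivors: copper, brass, aluminum alloy, magnesium alloy, borosilicate glass.
Normalizing units and computing the index:
  copper: σ_y = 175.1 MPa, ρ = 8930 kg/m³
  brass: σ_y = 173.0 MPa, ρ = 8450 kg/m³
  aluminum alloy: σ_y = 291.6 MPa, ρ = 2670 kg/m³
  magnesium alloy: σ_y = 268.2 MPa, ρ = 1810 kg/m³
  borosilicate glass: σ_y = 51.60 MPa, ρ = 2260 kg/m³
  magnesium alloy: M = 23.0×10⁻³
  aluminum alloy: M = 16.5×10⁻³
  borosilicate glass: M = 6.13×10⁻³
  brass: M = 3.67×10⁻³
  copper: M = 3.51×10⁻³
The maximum is for magnesium alloy.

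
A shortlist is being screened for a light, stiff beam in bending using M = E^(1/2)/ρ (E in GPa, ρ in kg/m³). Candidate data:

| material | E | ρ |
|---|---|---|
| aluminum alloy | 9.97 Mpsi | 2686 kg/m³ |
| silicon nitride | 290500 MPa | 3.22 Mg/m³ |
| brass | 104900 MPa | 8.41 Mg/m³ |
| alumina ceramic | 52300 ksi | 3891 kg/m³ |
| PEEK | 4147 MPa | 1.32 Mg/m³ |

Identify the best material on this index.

silicon nitride

In SI units:
  aluminum alloy: E = 68.74 GPa, ρ = 2686 kg/m³
  silicon nitride: E = 290.5 GPa, ρ = 3220 kg/m³
  brass: E = 104.9 GPa, ρ = 8410 kg/m³
  alumina ceramic: E = 360.6 GPa, ρ = 3891 kg/m³
  PEEK: E = 4.147 GPa, ρ = 1320 kg/m³
  silicon nitride: M = 5.29×10⁻³
  alumina ceramic: M = 4.88×10⁻³
  aluminum alloy: M = 3.09×10⁻³
  PEEK: M = 1.54×10⁻³
  brass: M = 1.22×10⁻³
Silicon nitride has the largest M.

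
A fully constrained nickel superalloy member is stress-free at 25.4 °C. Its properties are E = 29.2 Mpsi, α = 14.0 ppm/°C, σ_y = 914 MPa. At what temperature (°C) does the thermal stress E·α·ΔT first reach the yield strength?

350 °C

E = 29.2 Mpsi = 201.3 GPa.
E·α·ΔT = 914.0 MPa ⇒ ΔT = 914.0 / (201.3×10³ × 14.0×10⁻⁶) = 324.3 K.
T = 25.4 + 324.3 = 349.7 °C.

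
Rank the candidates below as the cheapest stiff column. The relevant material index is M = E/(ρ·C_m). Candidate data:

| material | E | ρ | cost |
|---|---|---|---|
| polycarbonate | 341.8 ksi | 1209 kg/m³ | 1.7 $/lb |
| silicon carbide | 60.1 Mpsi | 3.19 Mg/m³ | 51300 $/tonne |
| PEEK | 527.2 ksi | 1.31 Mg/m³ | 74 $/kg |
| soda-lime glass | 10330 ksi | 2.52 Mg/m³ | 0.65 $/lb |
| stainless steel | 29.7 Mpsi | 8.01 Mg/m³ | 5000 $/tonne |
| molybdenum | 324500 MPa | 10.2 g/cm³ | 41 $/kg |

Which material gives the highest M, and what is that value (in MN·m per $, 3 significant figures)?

soda-lime glass, M = 19.7 MN·m per $

Putting every candidate on a common basis:
  polycarbonate: E = 2.357 GPa, ρ = 1209 kg/m³, cost = 3.748 $/kg
  silicon carbide: E = 414.4 GPa, ρ = 3190 kg/m³, cost = 51.30 $/kg
  PEEK: E = 3.635 GPa, ρ = 1310 kg/m³, cost = 74.00 $/kg
  soda-lime glass: E = 71.22 GPa, ρ = 2520 kg/m³, cost = 1.433 $/kg
  stainless steel: E = 204.8 GPa, ρ = 8010 kg/m³, cost = 5.000 $/kg
  molybdenum: E = 324.5 GPa, ρ = 10200 kg/m³, cost = 41.00 $/kg
  soda-lime glass: M = 19.7 MN·m per $
  stainless steel: M = 5.11 MN·m per $
  silicon carbide: M = 2.53 MN·m per $
  molybdenum: M = 0.776 MN·m per $
  polycarbonate: M = 0.520 MN·m per $
  PEEK: M = 0.0375 MN·m per $
Soda-lime glass ranks first.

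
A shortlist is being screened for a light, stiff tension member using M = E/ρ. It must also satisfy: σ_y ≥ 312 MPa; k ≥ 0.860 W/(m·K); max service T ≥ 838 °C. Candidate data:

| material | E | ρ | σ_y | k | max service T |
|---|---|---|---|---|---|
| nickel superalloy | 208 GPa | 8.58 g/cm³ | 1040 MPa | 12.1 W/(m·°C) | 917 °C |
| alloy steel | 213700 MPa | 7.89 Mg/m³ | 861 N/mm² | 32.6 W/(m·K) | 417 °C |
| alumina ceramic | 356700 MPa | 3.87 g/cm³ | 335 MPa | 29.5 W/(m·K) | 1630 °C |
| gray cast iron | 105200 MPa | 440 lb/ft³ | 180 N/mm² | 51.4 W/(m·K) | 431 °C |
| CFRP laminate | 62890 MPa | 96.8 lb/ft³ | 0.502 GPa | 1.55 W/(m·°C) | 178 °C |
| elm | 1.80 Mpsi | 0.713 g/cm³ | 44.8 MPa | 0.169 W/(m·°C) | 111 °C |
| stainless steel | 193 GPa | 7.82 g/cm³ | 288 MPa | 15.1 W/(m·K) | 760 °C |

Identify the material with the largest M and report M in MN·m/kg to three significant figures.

Screen on constraints: σ_y ≥ 312 MPa; k ≥ 0.860 W/(m·K); max service T ≥ 838 °C. Survivors: nickel superalloy, alumina ceramic.
Convert each candidate to consistent units, then evaluate M:
  nickel superalloy: E = 208.0 GPa, ρ = 8580 kg/m³
  alumina ceramic: E = 356.7 GPa, ρ = 3870 kg/m³
  alumina ceramic: M = 92.2 MN·m/kg
  nickel superalloy: M = 24.2 MN·m/kg
The maximum is for alumina ceramic.

alumina ceramic, M = 92.2 MN·m/kg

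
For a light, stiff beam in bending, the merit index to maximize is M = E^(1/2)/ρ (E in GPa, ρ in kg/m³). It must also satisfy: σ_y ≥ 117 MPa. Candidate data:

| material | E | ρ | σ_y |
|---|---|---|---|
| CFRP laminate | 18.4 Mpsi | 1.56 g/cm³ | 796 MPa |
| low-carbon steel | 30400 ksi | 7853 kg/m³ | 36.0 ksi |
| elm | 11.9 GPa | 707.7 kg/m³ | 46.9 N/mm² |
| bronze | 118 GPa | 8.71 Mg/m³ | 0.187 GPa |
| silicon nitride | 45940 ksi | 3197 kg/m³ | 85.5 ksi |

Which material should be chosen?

Screen on constraints: σ_y ≥ 117 MPa. Survivors: CFRP laminate, low-carbon steel, bronze, silicon nitride.
In SI units:
  CFRP laminate: E = 126.9 GPa, ρ = 1560 kg/m³
  low-carbon steel: E = 209.6 GPa, ρ = 7853 kg/m³
  bronze: E = 118.0 GPa, ρ = 8710 kg/m³
  silicon nitride: E = 316.7 GPa, ρ = 3197 kg/m³
  CFRP laminate: M = 7.22×10⁻³
  silicon nitride: M = 5.57×10⁻³
  low-carbon steel: M = 1.84×10⁻³
  bronze: M = 1.25×10⁻³
CFRP laminate has the largest M.

CFRP laminate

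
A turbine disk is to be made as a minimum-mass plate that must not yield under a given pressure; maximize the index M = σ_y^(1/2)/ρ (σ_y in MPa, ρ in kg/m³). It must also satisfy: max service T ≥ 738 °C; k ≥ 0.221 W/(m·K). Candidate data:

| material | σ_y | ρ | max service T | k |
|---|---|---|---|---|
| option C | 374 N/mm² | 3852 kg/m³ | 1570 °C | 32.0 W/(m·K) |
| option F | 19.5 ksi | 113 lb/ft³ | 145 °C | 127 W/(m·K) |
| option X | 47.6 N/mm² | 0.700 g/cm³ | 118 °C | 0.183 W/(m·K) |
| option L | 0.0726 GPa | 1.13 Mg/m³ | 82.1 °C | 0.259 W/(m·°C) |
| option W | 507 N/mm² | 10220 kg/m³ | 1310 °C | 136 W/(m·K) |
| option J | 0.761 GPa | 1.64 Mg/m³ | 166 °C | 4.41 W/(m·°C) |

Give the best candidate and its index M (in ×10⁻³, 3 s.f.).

option C, M = 5.02×10⁻³

Screen on constraints: max service T ≥ 738 °C; k ≥ 0.221 W/(m·K). Survivors: option C, option W.
Normalizing units and computing the index:
  option C: σ_y = 374.0 MPa, ρ = 3852 kg/m³
  option W: σ_y = 507.0 MPa, ρ = 10220 kg/m³
  option C: M = 5.02×10⁻³
  option W: M = 2.20×10⁻³
Option C has the largest M.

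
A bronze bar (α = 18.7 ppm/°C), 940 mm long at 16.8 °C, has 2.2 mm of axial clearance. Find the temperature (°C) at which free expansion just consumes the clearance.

142 °C

α·L₀·ΔT = 2.2 mm ⇒ ΔT = 2.2 / (18.7×10⁻⁶ × 940.0) = 125.2 K.
T = 16.8 + 125.2 = 142.0 °C.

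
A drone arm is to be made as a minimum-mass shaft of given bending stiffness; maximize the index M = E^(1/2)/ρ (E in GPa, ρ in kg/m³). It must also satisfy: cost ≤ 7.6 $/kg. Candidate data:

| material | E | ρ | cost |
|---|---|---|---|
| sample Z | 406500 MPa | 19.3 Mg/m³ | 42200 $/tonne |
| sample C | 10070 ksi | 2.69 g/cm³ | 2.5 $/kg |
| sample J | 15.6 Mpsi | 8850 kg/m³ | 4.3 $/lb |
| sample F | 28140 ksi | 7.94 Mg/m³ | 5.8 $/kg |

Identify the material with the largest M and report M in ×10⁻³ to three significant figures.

Screen on constraints: cost ≤ 7.6 $/kg. Survivors: sample C, sample F.
In SI units:
  sample C: E = 69.43 GPa, ρ = 2690 kg/m³
  sample F: E = 194.0 GPa, ρ = 7940 kg/m³
  sample C: M = 3.10×10⁻³
  sample F: M = 1.75×10⁻³
Highest index: sample C.

sample C, M = 3.10×10⁻³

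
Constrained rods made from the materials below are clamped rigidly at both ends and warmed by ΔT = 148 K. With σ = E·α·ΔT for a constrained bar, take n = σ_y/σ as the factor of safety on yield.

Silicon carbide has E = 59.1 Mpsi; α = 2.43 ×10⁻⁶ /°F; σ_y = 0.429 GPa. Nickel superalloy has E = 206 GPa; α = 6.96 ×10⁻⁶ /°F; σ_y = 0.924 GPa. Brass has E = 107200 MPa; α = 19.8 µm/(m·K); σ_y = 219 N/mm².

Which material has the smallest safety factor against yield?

brass

With everything in SI (GPa, ×10⁻⁶/K, MPa):
  silicon carbide: E = 407.5, α = 4.37, σ_y = 429.0 → σ = 264 MPa, n = 1.63
  nickel superalloy: E = 206.0, α = 12.5, σ_y = 924.0 → σ = 382 MPa, n = 2.42
  brass: E = 107.2, α = 19.8, σ_y = 219.0 → σ = 314 MPa, n = 0.697
Brass has the lowest safety factor, n = 0.697.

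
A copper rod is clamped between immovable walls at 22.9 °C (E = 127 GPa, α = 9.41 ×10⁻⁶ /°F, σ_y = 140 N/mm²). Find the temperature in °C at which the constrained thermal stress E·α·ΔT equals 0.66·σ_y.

α = 9.41×10⁻⁶/°F × 9/5 = 16.9×10⁻⁶/K.
σ_y = 140 N/mm² = 140.0 MPa.
E·α·ΔT = 92.40 MPa ⇒ ΔT = 92.40 / (127.0×10³ × 16.9×10⁻⁶) = 42.95 K.
T = 22.9 + 42.95 = 65.85 °C.

65.9 °C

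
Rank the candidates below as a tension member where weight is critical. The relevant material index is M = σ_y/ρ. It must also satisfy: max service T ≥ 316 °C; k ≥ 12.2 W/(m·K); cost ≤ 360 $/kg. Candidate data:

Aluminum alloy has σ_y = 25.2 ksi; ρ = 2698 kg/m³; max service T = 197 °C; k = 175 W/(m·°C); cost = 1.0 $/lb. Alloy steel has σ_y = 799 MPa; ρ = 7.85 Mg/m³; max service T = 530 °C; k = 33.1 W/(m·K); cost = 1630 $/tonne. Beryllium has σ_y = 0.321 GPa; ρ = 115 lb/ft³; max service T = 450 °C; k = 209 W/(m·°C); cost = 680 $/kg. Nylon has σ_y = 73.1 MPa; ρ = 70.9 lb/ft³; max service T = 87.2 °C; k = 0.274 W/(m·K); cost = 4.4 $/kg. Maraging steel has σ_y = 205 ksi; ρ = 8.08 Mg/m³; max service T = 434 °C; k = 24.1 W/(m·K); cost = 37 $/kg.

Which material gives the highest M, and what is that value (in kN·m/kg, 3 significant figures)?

maraging steel, M = 175 kN·m/kg

Screen on constraints: max service T ≥ 316 °C; k ≥ 12.2 W/(m·K); cost ≤ 360 $/kg. Survivors: alloy steel, maraging steel.
Putting every candidate on a common basis:
  alloy steel: σ_y = 799.0 MPa, ρ = 7850 kg/m³
  maraging steel: σ_y = 1413 MPa, ρ = 8080 kg/m³
  maraging steel: M = 175 kN·m/kg
  alloy steel: M = 102 kN·m/kg
The maximum is for maraging steel.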